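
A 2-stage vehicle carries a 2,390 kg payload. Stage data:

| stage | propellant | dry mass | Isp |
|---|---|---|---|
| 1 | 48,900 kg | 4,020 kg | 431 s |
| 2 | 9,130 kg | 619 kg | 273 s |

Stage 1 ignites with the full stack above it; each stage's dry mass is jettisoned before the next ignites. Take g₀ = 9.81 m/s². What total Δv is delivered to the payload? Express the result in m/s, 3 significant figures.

Ignition mass of stage 1 = 48,900+4,020 + 9,130+619 + 2,390 = 65,059 kg.
Stage 1: m₀ = 65,059 kg, m_f = 65,059 − 48,900 = 16,159 kg; Δv = 431×9.81×ln(4.026) = 4228.1×1.3928 ≈ 5889 m/s.
Stage 2: m₀ = 12,139 kg, m_f = 12,139 − 9,130 = 3,009 kg; Δv = 273×9.81×ln(4.034) = 2678.1×1.3948 ≈ 3735 m/s.
Total Δv = 5889 + 3735 = 9624 m/s.

Δv ≈ 9620 m/s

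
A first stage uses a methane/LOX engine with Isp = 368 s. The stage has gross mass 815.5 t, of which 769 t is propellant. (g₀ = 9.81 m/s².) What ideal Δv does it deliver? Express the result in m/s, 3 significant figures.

v_e = Isp · g₀ = 368 × 9.81 = 3610.1 m/s.
m_f = m₀ − m_prop = 815.5 − 769 = 46.5 t.
Using Δv = v_e ln(m₀/m_f): Δv = v_e · ln(m₀/m_f) = 3610.1 × ln(17.54) = 3610.1 × 2.8643 ≈ 10340.5 m/s.

Δv ≈ 10300 m/s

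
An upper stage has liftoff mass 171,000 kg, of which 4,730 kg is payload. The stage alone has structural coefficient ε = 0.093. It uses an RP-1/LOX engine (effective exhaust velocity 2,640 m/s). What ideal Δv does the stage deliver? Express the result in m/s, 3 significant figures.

Stage wet mass = m₀ − payload = 171,000 − 4,730 = 166,270 kg.
Stage dry mass = ε × stage wet mass = 0.093 × 166,270 = 15,463.1 kg.
Burnout mass m_f = stage dry + payload = 15,463.1 + 4,730 = 20,193.1 kg.
Δv = v_e · ln(171,000/20,193.1) = 2640.0 × ln(8.468) = 2640.0 × 2.1363 ≈ 5640 m/s.

Δv ≈ 5640 m/s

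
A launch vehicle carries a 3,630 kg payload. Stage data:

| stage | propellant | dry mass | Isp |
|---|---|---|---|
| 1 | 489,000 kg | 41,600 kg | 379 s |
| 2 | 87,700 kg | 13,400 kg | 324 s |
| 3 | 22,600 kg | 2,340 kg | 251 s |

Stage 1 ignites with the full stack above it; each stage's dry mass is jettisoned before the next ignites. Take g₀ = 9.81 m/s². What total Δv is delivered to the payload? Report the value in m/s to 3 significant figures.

Ignition mass of stage 1 = 489,000+41,600 + 87,700+13,400 + 22,600+2,340 + 3,630 = 660,270 kg.
Stage 1: m₀ = 660,270 kg, m_f = 660,270 − 489,000 = 171,270 kg; Δv = 379×9.81×ln(3.855) = 3718.0×1.3494 ≈ 5017 m/s.
Stage 2: m₀ = 129,670 kg, m_f = 129,670 − 87,700 = 41,970 kg; Δv = 324×9.81×ln(3.09) = 3178.4×1.1280 ≈ 3585 m/s.
Stage 3: m₀ = 28,570 kg, m_f = 28,570 − 22,600 = 5,970 kg; Δv = 251×9.81×ln(4.786) = 2462.3×1.5656 ≈ 3855 m/s.
Total Δv = 5017 + 3585 + 3855 = 12457 m/s.

Δv ≈ 12500 m/s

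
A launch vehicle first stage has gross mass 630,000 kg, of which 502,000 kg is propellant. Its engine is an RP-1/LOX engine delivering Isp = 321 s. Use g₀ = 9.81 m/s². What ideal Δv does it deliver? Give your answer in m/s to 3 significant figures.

Δv ≈ 5020 m/s

v_e = Isp · g₀ = 321 × 9.81 = 3149.0 m/s.
m_f = m₀ − m_prop = 630,000 − 502,000 = 128,000 kg.
Rocket equation: Δv = v_e · ln(m₀/m_f) = 3149.0 × ln(4.922) = 3149.0 × 1.5937 ≈ 5018.5 m/s.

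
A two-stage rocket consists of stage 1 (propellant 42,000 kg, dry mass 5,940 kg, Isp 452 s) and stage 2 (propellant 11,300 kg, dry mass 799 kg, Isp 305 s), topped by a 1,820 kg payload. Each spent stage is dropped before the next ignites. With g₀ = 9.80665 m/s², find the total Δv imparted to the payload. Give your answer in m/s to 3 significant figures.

Δv ≈ 10000 m/s

Ignition mass of stage 1 = 42,000+5,940 + 11,300+799 + 1,820 = 61,859 kg.
Stage 1: m₀ = 61,859 kg, m_f = 61,859 − 42,000 = 19,859 kg; Δv = 452×9.80665×ln(3.115) = 4432.6×1.1362 ≈ 5036 m/s.
Stage 2: m₀ = 13,919 kg, m_f = 13,919 − 11,300 = 2,619 kg; Δv = 305×9.80665×ln(5.315) = 2991.0×1.6705 ≈ 4996 m/s.
Total Δv = 5036 + 4996 = 10032 m/s.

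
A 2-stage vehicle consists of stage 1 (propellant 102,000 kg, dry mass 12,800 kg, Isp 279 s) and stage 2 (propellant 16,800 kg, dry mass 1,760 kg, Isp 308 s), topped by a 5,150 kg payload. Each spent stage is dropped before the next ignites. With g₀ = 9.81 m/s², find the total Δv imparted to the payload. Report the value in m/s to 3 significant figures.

Δv ≈ 7370 m/s

Ignition mass of stage 1 = 102,000+12,800 + 16,800+1,760 + 5,150 = 138,510 kg.
Stage 1: m₀ = 138,510 kg, m_f = 138,510 − 102,000 = 36,510 kg; Δv = 279×9.81×ln(3.794) = 2737.0×1.3334 ≈ 3649 m/s.
Stage 2: m₀ = 23,710 kg, m_f = 23,710 − 16,800 = 6,910 kg; Δv = 308×9.81×ln(3.431) = 3021.5×1.2329 ≈ 3725 m/s.
Total Δv = 3649 + 3725 = 7374 m/s.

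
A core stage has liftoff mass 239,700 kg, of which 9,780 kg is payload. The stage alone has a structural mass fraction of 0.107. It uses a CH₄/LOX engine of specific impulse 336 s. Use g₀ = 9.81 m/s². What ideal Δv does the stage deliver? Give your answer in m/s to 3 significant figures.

Stage wet mass = m₀ − payload = 239,700 − 9,780 = 229,920 kg.
Stage dry mass = ε × stage wet mass = 0.107 × 229,920 = 24,601.4 kg.
Burnout mass m_f = stage dry + payload = 24,601.4 + 9,780 = 34,381.4 kg.
v_e = Isp · g₀ = 336 × 9.81 = 3296.2 m/s.
By the Tsiolkovsky rocket equation, Δv = v_e · ln(239,700/34,381.4) = 3296.2 × ln(6.972) = 3296.2 × 1.9419 ≈ 6401 m/s.

Δv ≈ 6400 m/s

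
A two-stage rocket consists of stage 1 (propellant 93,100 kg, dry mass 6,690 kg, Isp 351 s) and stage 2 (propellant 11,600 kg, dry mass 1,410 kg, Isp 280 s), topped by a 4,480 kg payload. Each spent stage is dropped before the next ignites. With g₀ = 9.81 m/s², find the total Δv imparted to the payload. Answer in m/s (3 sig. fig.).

Ignition mass of stage 1 = 93,100+6,690 + 11,600+1,410 + 4,480 = 117,280 kg.
Stage 1: m₀ = 117,280 kg, m_f = 117,280 − 93,100 = 24,180 kg; Δv = 351×9.81×ln(4.85) = 3443.3×1.5790 ≈ 5437 m/s.
Stage 2: m₀ = 17,490 kg, m_f = 17,490 − 11,600 = 5,890 kg; Δv = 280×9.81×ln(2.969) = 2746.8×1.0884 ≈ 2990 m/s.
Total Δv = 5437 + 2990 = 8427 m/s.

Δv ≈ 8430 m/s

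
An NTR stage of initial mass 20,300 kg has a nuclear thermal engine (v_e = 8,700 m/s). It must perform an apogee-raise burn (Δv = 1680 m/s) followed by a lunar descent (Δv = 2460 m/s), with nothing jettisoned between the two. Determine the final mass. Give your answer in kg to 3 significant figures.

After the first burn: m = 20300 × exp(−1680/8700.0) = 20300 × 0.82440 = 16,735.3 kg.
After the second burn: m = 16,735.3 × exp(−2460/8700.0) = 16,735.3 × 0.75370 = 12,613.4 kg.

final mass ≈ 12600 kg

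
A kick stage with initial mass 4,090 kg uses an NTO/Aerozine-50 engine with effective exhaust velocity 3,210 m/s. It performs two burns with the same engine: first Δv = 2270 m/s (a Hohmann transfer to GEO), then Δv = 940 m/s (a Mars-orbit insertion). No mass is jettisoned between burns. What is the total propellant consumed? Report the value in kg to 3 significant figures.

After the first burn: m = 4090 × exp(−2270/3210.0) = 4090 × 0.49304 = 2,016.53 kg.
After the second burn: m = 2,016.53 × exp(−940/3210.0) = 2,016.53 × 0.74615 = 1,504.63 kg.
Total propellant = m₀ − m_final = 4090 − 1,504.63 = 2,585.37 kg.

total propellant consumed ≈ 2590 kg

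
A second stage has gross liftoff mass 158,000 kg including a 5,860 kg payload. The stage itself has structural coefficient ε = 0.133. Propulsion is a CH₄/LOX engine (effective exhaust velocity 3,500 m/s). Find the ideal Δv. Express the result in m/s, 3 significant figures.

Δv ≈ 6300 m/s

Stage wet mass = m₀ − payload = 158,000 − 5,860 = 152,140 kg.
Stage dry mass = ε × stage wet mass = 0.133 × 152,140 = 20,234.6 kg.
Burnout mass m_f = stage dry + payload = 20,234.6 + 5,860 = 26,094.6 kg.
Δv = v_e · ln(158,000/26,094.6) = 3500.0 × ln(6.055) = 3500.0 × 1.8009 ≈ 6303 m/s.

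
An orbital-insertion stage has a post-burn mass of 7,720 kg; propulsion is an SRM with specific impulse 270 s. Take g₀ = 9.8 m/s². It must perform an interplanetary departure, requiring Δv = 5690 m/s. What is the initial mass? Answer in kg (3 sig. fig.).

initial mass ≈ 66300 kg

v_e = Isp · g₀ = 270 × 9.8 = 2646.0 m/s.
By the Tsiolkovsky rocket equation, m₀/m_f = exp(Δv / v_e) = exp(5690 / 2646.0) = exp(2.1504) = 8.5884.
m₀ = m_f × 8.5884 = 7,720 × 8.5884 = 66,302.4 kg.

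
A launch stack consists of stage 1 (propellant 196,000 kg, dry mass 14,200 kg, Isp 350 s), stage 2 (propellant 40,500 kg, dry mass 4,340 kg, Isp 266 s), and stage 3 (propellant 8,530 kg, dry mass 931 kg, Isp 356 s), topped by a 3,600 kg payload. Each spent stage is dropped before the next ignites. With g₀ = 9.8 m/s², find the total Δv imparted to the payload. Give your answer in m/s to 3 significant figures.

Δv ≈ 11300 m/s

Ignition mass of stage 1 = 196,000+14,200 + 40,500+4,340 + 8,530+931 + 3,600 = 268,101 kg.
Stage 1: m₀ = 268,101 kg, m_f = 268,101 − 196,000 = 72,101 kg; Δv = 350×9.8×ln(3.718) = 3430.0×1.3133 ≈ 4505 m/s.
Stage 2: m₀ = 57,901 kg, m_f = 57,901 − 40,500 = 17,401 kg; Δv = 266×9.8×ln(3.327) = 2606.8×1.2022 ≈ 3134 m/s.
Stage 3: m₀ = 13,061 kg, m_f = 13,061 − 8,530 = 4,531 kg; Δv = 356×9.8×ln(2.883) = 3488.8×1.0587 ≈ 3694 m/s.
Total Δv = 4505 + 3134 + 3694 = 11333 m/s.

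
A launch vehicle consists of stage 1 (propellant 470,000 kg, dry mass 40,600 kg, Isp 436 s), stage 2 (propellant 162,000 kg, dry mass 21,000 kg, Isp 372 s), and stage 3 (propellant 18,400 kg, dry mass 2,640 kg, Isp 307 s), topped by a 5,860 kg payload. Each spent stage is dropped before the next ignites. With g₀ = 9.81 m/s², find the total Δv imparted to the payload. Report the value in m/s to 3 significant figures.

Ignition mass of stage 1 = 470,000+40,600 + 162,000+21,000 + 18,400+2,640 + 5,860 = 720,500 kg.
Stage 1: m₀ = 720,500 kg, m_f = 720,500 − 470,000 = 250,500 kg; Δv = 436×9.81×ln(2.876) = 4277.2×1.0565 ≈ 4519 m/s.
Stage 2: m₀ = 209,900 kg, m_f = 209,900 − 162,000 = 47,900 kg; Δv = 372×9.81×ln(4.382) = 3649.3×1.4775 ≈ 5392 m/s.
Stage 3: m₀ = 26,900 kg, m_f = 26,900 − 18,400 = 8,500 kg; Δv = 307×9.81×ln(3.165) = 3011.7×1.1521 ≈ 3470 m/s.
Total Δv = 4519 + 5392 + 3470 = 13381 m/s.

Δv ≈ 13400 m/s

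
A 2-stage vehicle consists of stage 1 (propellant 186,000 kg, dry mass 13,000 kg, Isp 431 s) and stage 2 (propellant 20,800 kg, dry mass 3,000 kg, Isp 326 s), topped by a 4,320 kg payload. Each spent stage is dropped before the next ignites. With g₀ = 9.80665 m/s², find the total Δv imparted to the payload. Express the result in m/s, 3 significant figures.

Ignition mass of stage 1 = 186,000+13,000 + 20,800+3,000 + 4,320 = 227,120 kg.
Stage 1: m₀ = 227,120 kg, m_f = 227,120 − 186,000 = 41,120 kg; Δv = 431×9.80665×ln(5.523) = 4226.7×1.7090 ≈ 7223 m/s.
Stage 2: m₀ = 28,120 kg, m_f = 28,120 − 20,800 = 7,320 kg; Δv = 326×9.80665×ln(3.842) = 3197.0×1.3459 ≈ 4303 m/s.
Total Δv = 7223 + 4303 = 11526 m/s.

Δv ≈ 11500 m/s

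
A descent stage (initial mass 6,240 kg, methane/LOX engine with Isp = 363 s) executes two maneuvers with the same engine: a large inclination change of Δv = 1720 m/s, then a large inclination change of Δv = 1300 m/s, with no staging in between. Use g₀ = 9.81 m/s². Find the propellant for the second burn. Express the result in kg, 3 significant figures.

v_e = Isp · g₀ = 363 × 9.81 = 3561.0 m/s.
After the first burn: m = 6240 × exp(−1720/3561.0) = 6240 × 0.61693 = 3,849.64 kg.
After the second burn: m = 3,849.64 × exp(−1300/3561.0) = 3,849.64 × 0.69415 = 2,672.23 kg.
Second-burn propellant = 3,849.64 − 2,672.23 = 1,177.41 kg.

propellant for the second burn ≈ 1180 kg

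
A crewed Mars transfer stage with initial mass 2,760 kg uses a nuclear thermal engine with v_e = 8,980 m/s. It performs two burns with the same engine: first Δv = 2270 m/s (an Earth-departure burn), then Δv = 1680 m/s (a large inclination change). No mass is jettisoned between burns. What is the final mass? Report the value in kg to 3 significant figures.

After the first burn: m = 2760 × exp(−2270/8980.0) = 2760 × 0.77664 = 2,143.53 kg.
After the second burn: m = 2,143.53 × exp(−1680/8980.0) = 2,143.53 × 0.82938 = 1,777.8 kg.

final mass ≈ 1780 kg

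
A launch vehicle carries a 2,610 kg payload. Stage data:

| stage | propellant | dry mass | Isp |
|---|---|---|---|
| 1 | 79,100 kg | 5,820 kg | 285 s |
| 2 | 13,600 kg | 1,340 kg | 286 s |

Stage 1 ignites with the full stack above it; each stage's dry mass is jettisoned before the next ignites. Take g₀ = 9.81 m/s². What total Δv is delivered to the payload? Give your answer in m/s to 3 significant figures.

Δv ≈ 8320 m/s

Ignition mass of stage 1 = 79,100+5,820 + 13,600+1,340 + 2,610 = 102,470 kg.
Stage 1: m₀ = 102,470 kg, m_f = 102,470 − 79,100 = 23,370 kg; Δv = 285×9.81×ln(4.385) = 2795.9×1.4781 ≈ 4133 m/s.
Stage 2: m₀ = 17,550 kg, m_f = 17,550 − 13,600 = 3,950 kg; Δv = 286×9.81×ln(4.443) = 2805.7×1.4913 ≈ 4184 m/s.
Total Δv = 4133 + 4184 = 8317 m/s.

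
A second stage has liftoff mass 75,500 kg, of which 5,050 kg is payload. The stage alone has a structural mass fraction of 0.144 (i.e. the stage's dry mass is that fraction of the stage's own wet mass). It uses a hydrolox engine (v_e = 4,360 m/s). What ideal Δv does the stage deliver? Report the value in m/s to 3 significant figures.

Stage wet mass = m₀ − payload = 75,500 − 5,050 = 70,450 kg.
Stage dry mass = ε × stage wet mass = 0.144 × 70,450 = 10,144.8 kg.
Burnout mass m_f = stage dry + payload = 10,144.8 + 5,050 = 15,194.8 kg.
Rocket equation: Δv = v_e · ln(75,500/15,194.8) = 4360.0 × ln(4.969) = 4360.0 × 1.6032 ≈ 6990 m/s.

Δv ≈ 6990 m/s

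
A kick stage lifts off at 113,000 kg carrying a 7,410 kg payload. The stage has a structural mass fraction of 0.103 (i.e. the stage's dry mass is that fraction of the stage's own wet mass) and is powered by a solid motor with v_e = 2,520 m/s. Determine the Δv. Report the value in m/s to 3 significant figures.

Stage wet mass = m₀ − payload = 113,000 − 7,410 = 105,590 kg.
Stage dry mass = ε × stage wet mass = 0.103 × 105,590 = 10,875.8 kg.
Burnout mass m_f = stage dry + payload = 10,875.8 + 7,410 = 18,285.8 kg.
Using Δv = v_e ln(m₀/m_f): Δv = v_e · ln(113,000/18,285.8) = 2520.0 × ln(6.18) = 2520.0 × 1.8213 ≈ 4590 m/s.

Δv ≈ 4590 m/s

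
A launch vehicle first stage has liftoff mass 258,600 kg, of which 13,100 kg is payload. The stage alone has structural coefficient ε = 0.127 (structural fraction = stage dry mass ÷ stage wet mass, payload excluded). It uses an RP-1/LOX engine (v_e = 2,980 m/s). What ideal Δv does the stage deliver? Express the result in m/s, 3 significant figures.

Stage wet mass = m₀ − payload = 258,600 − 13,100 = 245,500 kg.
Stage dry mass = ε × stage wet mass = 0.127 × 245,500 = 31,178.5 kg.
Burnout mass m_f = stage dry + payload = 31,178.5 + 13,100 = 44,278.5 kg.
Δv = v_e · ln(258,600/44,278.5) = 2980.0 × ln(5.84) = 2980.0 × 1.7648 ≈ 5259 m/s.

Δv ≈ 5260 m/s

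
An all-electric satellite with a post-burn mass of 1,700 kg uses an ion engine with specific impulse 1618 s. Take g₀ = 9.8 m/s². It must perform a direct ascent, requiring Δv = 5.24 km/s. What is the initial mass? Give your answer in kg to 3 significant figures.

v_e = Isp · g₀ = 1618 × 9.8 = 15856.4 m/s.
From the ideal rocket equation, m₀/m_f = exp(Δv / v_e) = exp(5240 / 15856.4) = exp(0.3305) = 1.3916.
m₀ = m_f × 1.3916 = 1,700 × 1.3916 = 2,365.72 kg.

initial mass ≈ 2370 kg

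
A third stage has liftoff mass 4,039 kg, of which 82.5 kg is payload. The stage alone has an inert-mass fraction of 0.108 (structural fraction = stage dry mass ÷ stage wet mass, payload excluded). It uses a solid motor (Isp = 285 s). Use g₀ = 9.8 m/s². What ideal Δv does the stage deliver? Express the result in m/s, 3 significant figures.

Stage wet mass = m₀ − payload = 4,039 − 82.5 = 3,956.5 kg.
Stage dry mass = ε × stage wet mass = 0.108 × 3,956.5 = 427.302 kg.
Burnout mass m_f = stage dry + payload = 427.302 + 82.5 = 509.802 kg.
v_e = Isp · g₀ = 285 × 9.8 = 2793.0 m/s.
Δv = v_e · ln(4,039/509.802) = 2793.0 × ln(7.923) = 2793.0 × 2.0697 ≈ 5781 m/s.

Δv ≈ 5780 m/s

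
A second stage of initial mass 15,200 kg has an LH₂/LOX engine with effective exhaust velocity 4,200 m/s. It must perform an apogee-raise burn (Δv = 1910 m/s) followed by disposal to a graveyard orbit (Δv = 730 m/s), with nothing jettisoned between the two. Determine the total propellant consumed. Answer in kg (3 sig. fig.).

After the first burn: m = 15200 × exp(−1910/4200.0) = 15200 × 0.63460 = 9,645.92 kg.
After the second burn: m = 9,645.92 × exp(−730/4200.0) = 9,645.92 × 0.84046 = 8,107.01 kg.
Total propellant = m₀ − m_final = 15200 − 8,107.01 = 7,092.99 kg.

total propellant consumed ≈ 7090 kg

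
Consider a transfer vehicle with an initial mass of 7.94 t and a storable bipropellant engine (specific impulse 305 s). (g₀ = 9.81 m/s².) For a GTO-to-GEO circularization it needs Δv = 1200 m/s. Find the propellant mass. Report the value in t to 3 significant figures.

v_e = Isp · g₀ = 305 × 9.81 = 2992.1 m/s.
Using Δv = v_e ln(m₀/m_f): m₀/m_f = exp(Δv / v_e) = exp(1200 / 2992.1) = exp(0.4011) = 1.4934.
m_f = 7.94 / 1.4934 = 5.31673 t, so propellant = m₀ − m_f = 7.94 − 5.31673 = 2.62327 t.

propellant mass ≈ 2.62 t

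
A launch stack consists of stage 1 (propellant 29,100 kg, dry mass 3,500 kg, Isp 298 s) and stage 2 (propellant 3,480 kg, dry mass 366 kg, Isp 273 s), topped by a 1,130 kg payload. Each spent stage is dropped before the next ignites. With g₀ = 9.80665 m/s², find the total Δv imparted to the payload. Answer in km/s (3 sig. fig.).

Ignition mass of stage 1 = 29,100+3,500 + 3,480+366 + 1,130 = 37,576 kg.
Stage 1: m₀ = 37,576 kg, m_f = 37,576 − 29,100 = 8,476 kg; Δv = 298×9.80665×ln(4.433) = 2922.4×1.4891 ≈ 4352 m/s.
Stage 2: m₀ = 4,976 kg, m_f = 4,976 − 3,480 = 1,496 kg; Δv = 273×9.80665×ln(3.326) = 2677.2×1.2018 ≈ 3218 m/s.
Total Δv = 4352 + 3218 = 7570 m/s.

Δv ≈ 7.57 km/s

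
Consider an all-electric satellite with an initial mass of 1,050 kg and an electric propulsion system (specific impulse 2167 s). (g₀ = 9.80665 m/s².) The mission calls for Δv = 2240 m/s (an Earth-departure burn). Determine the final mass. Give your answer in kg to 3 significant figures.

v_e = Isp · g₀ = 2167 × 9.80665 = 21251.0 m/s.
Using Δv = v_e ln(m₀/m_f): m₀/m_f = exp(Δv / v_e) = exp(2240 / 21251.0) = exp(0.1054) = 1.1112.
m_f = m₀ / 1.1112 = 1,050 / 1.1112 = 944.924 kg.

final mass ≈ 945 kg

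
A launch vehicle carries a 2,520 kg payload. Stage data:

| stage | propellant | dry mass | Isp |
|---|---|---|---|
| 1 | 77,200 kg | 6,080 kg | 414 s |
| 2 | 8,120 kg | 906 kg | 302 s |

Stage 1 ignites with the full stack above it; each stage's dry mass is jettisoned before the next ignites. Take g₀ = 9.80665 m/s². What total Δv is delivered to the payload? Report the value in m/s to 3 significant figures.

Δv ≈ 10400 m/s

Ignition mass of stage 1 = 77,200+6,080 + 8,120+906 + 2,520 = 94,826 kg.
Stage 1: m₀ = 94,826 kg, m_f = 94,826 − 77,200 = 17,626 kg; Δv = 414×9.80665×ln(5.38) = 4060.0×1.6827 ≈ 6832 m/s.
Stage 2: m₀ = 11,546 kg, m_f = 11,546 − 8,120 = 3,426 kg; Δv = 302×9.80665×ln(3.37) = 2961.6×1.2149 ≈ 3598 m/s.
Total Δv = 6832 + 3598 = 10430 m/s.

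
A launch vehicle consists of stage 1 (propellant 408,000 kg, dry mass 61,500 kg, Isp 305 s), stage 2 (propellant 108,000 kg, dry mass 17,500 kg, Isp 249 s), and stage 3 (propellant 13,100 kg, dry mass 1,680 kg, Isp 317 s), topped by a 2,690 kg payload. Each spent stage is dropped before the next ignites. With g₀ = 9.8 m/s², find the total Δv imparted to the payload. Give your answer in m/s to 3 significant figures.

Δv ≈ 11000 m/s

Ignition mass of stage 1 = 408,000+61,500 + 108,000+17,500 + 13,100+1,680 + 2,690 = 612,470 kg.
Stage 1: m₀ = 612,470 kg, m_f = 612,470 − 408,000 = 204,470 kg; Δv = 305×9.8×ln(2.995) = 2989.0×1.0971 ≈ 3279 m/s.
Stage 2: m₀ = 142,970 kg, m_f = 142,970 − 108,000 = 34,970 kg; Δv = 249×9.8×ln(4.088) = 2440.2×1.4081 ≈ 3436 m/s.
Stage 3: m₀ = 17,470 kg, m_f = 17,470 − 13,100 = 4,370 kg; Δv = 317×9.8×ln(3.998) = 3106.6×1.3857 ≈ 4305 m/s.
Total Δv = 3279 + 3436 + 4305 = 11020 m/s.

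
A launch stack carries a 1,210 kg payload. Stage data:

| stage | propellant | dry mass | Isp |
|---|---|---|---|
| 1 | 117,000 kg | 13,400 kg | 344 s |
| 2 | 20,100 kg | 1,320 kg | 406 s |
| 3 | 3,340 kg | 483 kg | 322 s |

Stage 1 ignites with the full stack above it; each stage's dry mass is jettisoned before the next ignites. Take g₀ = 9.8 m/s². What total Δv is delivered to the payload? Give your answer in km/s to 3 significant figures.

Ignition mass of stage 1 = 117,000+13,400 + 20,100+1,320 + 3,340+483 + 1,210 = 156,853 kg.
Stage 1: m₀ = 156,853 kg, m_f = 156,853 − 117,000 = 39,853 kg; Δv = 344×9.8×ln(3.936) = 3371.2×1.3701 ≈ 4619 m/s.
Stage 2: m₀ = 26,453 kg, m_f = 26,453 − 20,100 = 6,353 kg; Δv = 406×9.8×ln(4.164) = 3978.8×1.4264 ≈ 5676 m/s.
Stage 3: m₀ = 5,033 kg, m_f = 5,033 − 3,340 = 1,693 kg; Δv = 322×9.8×ln(2.973) = 3155.6×1.0895 ≈ 3438 m/s.
Total Δv = 4619 + 5676 + 3438 = 13733 m/s.

Δv ≈ 13.7 km/s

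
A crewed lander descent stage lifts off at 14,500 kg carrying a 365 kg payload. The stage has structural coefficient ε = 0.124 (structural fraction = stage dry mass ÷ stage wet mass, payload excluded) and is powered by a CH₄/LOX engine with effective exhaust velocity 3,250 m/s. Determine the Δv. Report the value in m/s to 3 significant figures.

Δv ≈ 6250 m/s

Stage wet mass = m₀ − payload = 14,500 − 365 = 14,135 kg.
Stage dry mass = ε × stage wet mass = 0.124 × 14,135 = 1,752.74 kg.
Burnout mass m_f = stage dry + payload = 1,752.74 + 365 = 2,117.74 kg.
Δv = v_e · ln(14,500/2,117.74) = 3250.0 × ln(6.847) = 3250.0 × 1.9238 ≈ 6252 m/s.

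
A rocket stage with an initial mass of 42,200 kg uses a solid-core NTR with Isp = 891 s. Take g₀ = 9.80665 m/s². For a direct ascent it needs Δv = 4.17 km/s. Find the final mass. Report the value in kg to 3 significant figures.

final mass ≈ 26200 kg

v_e = Isp · g₀ = 891 × 9.80665 = 8737.7 m/s.
Rocket equation: m₀/m_f = exp(Δv / v_e) = exp(4170 / 8737.7) = exp(0.4772) = 1.6116.
m_f = m₀ / 1.6116 = 42,200 / 1.6116 = 26,185.2 kg.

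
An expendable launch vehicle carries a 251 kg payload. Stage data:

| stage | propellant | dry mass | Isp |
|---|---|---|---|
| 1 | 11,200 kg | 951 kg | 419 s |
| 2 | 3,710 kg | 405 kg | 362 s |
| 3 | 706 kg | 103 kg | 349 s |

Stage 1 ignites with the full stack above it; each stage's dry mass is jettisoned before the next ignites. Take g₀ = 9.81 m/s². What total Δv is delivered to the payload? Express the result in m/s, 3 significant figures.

Δv ≈ 12500 m/s

Ignition mass of stage 1 = 11,200+951 + 3,710+405 + 706+103 + 251 = 17,326 kg.
Stage 1: m₀ = 17,326 kg, m_f = 17,326 − 11,200 = 6,126 kg; Δv = 419×9.81×ln(2.828) = 4110.4×1.0397 ≈ 4273 m/s.
Stage 2: m₀ = 5,175 kg, m_f = 5,175 − 3,710 = 1,465 kg; Δv = 362×9.81×ln(3.532) = 3551.2×1.2620 ≈ 4482 m/s.
Stage 3: m₀ = 1,060 kg, m_f = 1,060 − 706 = 354 kg; Δv = 349×9.81×ln(2.994) = 3423.7×1.0967 ≈ 3755 m/s.
Total Δv = 4273 + 4482 + 3755 = 12510 m/s.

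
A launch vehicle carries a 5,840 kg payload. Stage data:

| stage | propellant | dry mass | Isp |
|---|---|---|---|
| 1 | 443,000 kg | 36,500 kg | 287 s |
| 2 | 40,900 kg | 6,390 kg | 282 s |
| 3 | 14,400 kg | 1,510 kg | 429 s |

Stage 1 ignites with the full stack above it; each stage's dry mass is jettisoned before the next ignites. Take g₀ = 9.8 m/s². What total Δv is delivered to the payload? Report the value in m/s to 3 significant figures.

Δv ≈ 11700 m/s

Ignition mass of stage 1 = 443,000+36,500 + 40,900+6,390 + 14,400+1,510 + 5,840 = 548,540 kg.
Stage 1: m₀ = 548,540 kg, m_f = 548,540 − 443,000 = 105,540 kg; Δv = 287×9.8×ln(5.197) = 2812.6×1.6482 ≈ 4636 m/s.
Stage 2: m₀ = 69,040 kg, m_f = 69,040 − 40,900 = 28,140 kg; Δv = 282×9.8×ln(2.453) = 2763.6×0.8975 ≈ 2480 m/s.
Stage 3: m₀ = 21,750 kg, m_f = 21,750 − 14,400 = 7,350 kg; Δv = 429×9.8×ln(2.959) = 4204.2×1.0849 ≈ 4561 m/s.
Total Δv = 4636 + 2480 + 4561 = 11677 m/s.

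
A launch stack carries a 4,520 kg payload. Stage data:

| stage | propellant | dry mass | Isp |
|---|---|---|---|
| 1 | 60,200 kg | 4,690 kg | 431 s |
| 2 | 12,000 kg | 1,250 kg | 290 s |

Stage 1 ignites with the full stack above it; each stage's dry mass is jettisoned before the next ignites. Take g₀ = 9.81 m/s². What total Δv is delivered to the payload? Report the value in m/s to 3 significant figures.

Δv ≈ 8710 m/s

Ignition mass of stage 1 = 60,200+4,690 + 12,000+1,250 + 4,520 = 82,660 kg.
Stage 1: m₀ = 82,660 kg, m_f = 82,660 − 60,200 = 22,460 kg; Δv = 431×9.81×ln(3.68) = 4228.1×1.3030 ≈ 5509 m/s.
Stage 2: m₀ = 17,770 kg, m_f = 17,770 − 12,000 = 5,770 kg; Δv = 290×9.81×ln(3.08) = 2844.9×1.1248 ≈ 3200 m/s.
Total Δv = 5509 + 3200 = 8709 m/s.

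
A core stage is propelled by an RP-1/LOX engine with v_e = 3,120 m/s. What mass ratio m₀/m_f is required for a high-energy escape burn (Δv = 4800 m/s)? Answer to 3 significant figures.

From the ideal rocket equation, m₀/m_f = exp(Δv / v_e) = exp(4800 / 3120.0) = exp(1.5385) = 4.6574.

mass ratio ≈ 4.66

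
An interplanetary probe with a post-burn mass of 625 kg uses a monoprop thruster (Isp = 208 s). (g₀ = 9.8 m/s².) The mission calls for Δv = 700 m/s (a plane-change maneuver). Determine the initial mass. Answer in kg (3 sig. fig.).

initial mass ≈ 881 kg

v_e = Isp · g₀ = 208 × 9.8 = 2038.4 m/s.
m₀/m_f = exp(Δv / v_e) = exp(700 / 2038.4) = exp(0.3434) = 1.4097.
m₀ = m_f × 1.4097 = 625 × 1.4097 = 881.063 kg.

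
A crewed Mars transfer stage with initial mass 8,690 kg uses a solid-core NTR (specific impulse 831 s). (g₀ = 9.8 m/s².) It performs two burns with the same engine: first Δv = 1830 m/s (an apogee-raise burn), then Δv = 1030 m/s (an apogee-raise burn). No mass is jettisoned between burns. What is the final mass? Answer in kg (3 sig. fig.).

v_e = Isp · g₀ = 831 × 9.8 = 8143.8 m/s.
After the first burn: m = 8690 × exp(−1830/8143.8) = 8690 × 0.79875 = 6,941.14 kg.
After the second burn: m = 6,941.14 × exp(−1030/8143.8) = 6,941.14 × 0.88119 = 6,116.46 kg.

final mass ≈ 6120 kg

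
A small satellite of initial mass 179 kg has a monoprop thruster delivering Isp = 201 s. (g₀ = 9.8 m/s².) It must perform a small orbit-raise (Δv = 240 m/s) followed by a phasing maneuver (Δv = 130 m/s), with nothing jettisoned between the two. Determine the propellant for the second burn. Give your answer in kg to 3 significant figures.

v_e = Isp · g₀ = 201 × 9.8 = 1969.8 m/s.
After the first burn: m = 179 × exp(−240/1969.8) = 179 × 0.88529 = 158.467 kg.
After the second burn: m = 158.467 × exp(−130/1969.8) = 158.467 × 0.93613 = 148.346 kg.
Second-burn propellant = 158.467 − 148.346 = 10.121 kg.

propellant for the second burn ≈ 10.1 kg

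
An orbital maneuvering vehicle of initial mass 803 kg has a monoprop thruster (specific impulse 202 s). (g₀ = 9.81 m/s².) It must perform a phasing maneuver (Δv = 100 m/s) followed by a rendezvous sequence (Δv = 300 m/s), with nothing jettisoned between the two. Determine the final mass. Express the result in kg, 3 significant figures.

final mass ≈ 656 kg

v_e = Isp · g₀ = 202 × 9.81 = 1981.6 m/s.
After the first burn: m = 803 × exp(−100/1981.6) = 803 × 0.95079 = 763.484 kg.
After the second burn: m = 763.484 × exp(−300/1981.6) = 763.484 × 0.85951 = 656.222 kg.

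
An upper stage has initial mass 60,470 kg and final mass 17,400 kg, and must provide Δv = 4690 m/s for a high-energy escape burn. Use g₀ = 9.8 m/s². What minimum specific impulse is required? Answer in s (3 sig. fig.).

Isp ≈ 384 s

ln(m₀/m_f) = ln(60470/17400) = ln(3.475) = 1.2457.
Using Δv = v_e ln(m₀/m_f): v_e = Δv / ln(m₀/m_f) = 4690 / 1.2457 = 3765.0 m/s.
Isp = v_e / g₀ = 3765.0 / 9.8 = 384.2 s.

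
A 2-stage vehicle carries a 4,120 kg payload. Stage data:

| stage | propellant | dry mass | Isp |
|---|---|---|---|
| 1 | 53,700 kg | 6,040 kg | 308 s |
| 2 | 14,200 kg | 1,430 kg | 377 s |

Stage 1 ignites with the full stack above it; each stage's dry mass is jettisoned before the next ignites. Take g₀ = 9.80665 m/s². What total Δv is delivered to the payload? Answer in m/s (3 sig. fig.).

Ignition mass of stage 1 = 53,700+6,040 + 14,200+1,430 + 4,120 = 79,490 kg.
Stage 1: m₀ = 79,490 kg, m_f = 79,490 − 53,700 = 25,790 kg; Δv = 308×9.80665×ln(3.082) = 3020.4×1.1256 ≈ 3400 m/s.
Stage 2: m₀ = 19,750 kg, m_f = 19,750 − 14,200 = 5,550 kg; Δv = 377×9.80665×ln(3.559) = 3697.1×1.2694 ≈ 4693 m/s.
Total Δv = 3400 + 4693 = 8093 m/s.

Δv ≈ 8090 m/s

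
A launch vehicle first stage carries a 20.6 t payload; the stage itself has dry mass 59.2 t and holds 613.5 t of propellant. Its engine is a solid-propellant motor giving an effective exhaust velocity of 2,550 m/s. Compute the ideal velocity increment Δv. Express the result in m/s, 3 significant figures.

Δv ≈ 5510 m/s

m₀ = payload + dry + propellant = 20.6 + 59.2 + 613.5 = 693.3 t.
m_f = payload + dry = 20.6 + 59.2 = 79.8 t.
Using Δv = v_e ln(m₀/m_f): Δv = v_e · ln(m₀/m_f) = 2550.0 × ln(8.688) = 2550.0 × 2.1619 ≈ 5512.9 m/s.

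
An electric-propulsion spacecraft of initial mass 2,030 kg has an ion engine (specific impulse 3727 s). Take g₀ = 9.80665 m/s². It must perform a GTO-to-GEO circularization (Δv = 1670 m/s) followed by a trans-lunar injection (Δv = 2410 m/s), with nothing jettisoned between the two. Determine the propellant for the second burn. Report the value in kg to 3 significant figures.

propellant for the second burn ≈ 124 kg

v_e = Isp · g₀ = 3727 × 9.80665 = 36549.4 m/s.
After the first burn: m = 2030 × exp(−1670/36549.4) = 2030 × 0.95534 = 1,939.34 kg.
After the second burn: m = 1,939.34 × exp(−2410/36549.4) = 1,939.34 × 0.93619 = 1,815.59 kg.
Second-burn propellant = 1,939.34 − 1,815.59 = 123.75 kg.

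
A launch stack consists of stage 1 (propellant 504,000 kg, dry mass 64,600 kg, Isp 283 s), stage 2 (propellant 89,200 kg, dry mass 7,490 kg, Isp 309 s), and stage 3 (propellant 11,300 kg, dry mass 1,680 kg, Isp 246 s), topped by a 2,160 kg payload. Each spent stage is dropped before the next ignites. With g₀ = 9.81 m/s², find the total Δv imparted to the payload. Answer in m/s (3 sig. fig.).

Ignition mass of stage 1 = 504,000+64,600 + 89,200+7,490 + 11,300+1,680 + 2,160 = 680,430 kg.
Stage 1: m₀ = 680,430 kg, m_f = 680,430 − 504,000 = 176,430 kg; Δv = 283×9.81×ln(3.857) = 2776.2×1.3498 ≈ 3747 m/s.
Stage 2: m₀ = 111,830 kg, m_f = 111,830 − 89,200 = 22,630 kg; Δv = 309×9.81×ln(4.942) = 3031.3×1.5977 ≈ 4843 m/s.
Stage 3: m₀ = 15,140 kg, m_f = 15,140 − 11,300 = 3,840 kg; Δv = 246×9.81×ln(3.943) = 2413.3×1.3719 ≈ 3311 m/s.
Total Δv = 3747 + 4843 + 3311 = 11901 m/s.

Δv ≈ 11900 m/s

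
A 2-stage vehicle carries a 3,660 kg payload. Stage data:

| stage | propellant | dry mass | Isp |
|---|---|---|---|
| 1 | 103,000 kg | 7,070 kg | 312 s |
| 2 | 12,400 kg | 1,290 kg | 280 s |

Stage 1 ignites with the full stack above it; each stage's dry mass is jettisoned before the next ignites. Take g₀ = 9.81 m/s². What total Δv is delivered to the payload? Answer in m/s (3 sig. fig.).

Ignition mass of stage 1 = 103,000+7,070 + 12,400+1,290 + 3,660 = 127,420 kg.
Stage 1: m₀ = 127,420 kg, m_f = 127,420 − 103,000 = 24,420 kg; Δv = 312×9.81×ln(5.218) = 3060.7×1.6521 ≈ 5057 m/s.
Stage 2: m₀ = 17,350 kg, m_f = 17,350 − 12,400 = 4,950 kg; Δv = 280×9.81×ln(3.505) = 2746.8×1.2542 ≈ 3445 m/s.
Total Δv = 5057 + 3445 = 8502 m/s.

Δv ≈ 8500 m/s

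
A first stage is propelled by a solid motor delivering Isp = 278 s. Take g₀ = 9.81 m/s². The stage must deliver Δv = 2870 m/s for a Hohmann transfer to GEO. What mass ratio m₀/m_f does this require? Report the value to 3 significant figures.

mass ratio ≈ 2.86

v_e = Isp · g₀ = 278 × 9.81 = 2727.2 m/s.
From the ideal rocket equation, m₀/m_f = exp(Δv / v_e) = exp(2870 / 2727.2) = exp(1.0524) = 2.8644.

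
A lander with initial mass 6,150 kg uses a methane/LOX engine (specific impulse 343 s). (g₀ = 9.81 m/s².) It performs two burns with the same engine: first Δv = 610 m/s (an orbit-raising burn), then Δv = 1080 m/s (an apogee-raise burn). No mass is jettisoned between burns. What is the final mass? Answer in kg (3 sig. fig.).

final mass ≈ 3720 kg

v_e = Isp · g₀ = 343 × 9.81 = 3364.8 m/s.
After the first burn: m = 6150 × exp(−610/3364.8) = 6150 × 0.83420 = 5,130.33 kg.
After the second burn: m = 5,130.33 × exp(−1080/3364.8) = 5,130.33 × 0.72545 = 3,721.8 kg.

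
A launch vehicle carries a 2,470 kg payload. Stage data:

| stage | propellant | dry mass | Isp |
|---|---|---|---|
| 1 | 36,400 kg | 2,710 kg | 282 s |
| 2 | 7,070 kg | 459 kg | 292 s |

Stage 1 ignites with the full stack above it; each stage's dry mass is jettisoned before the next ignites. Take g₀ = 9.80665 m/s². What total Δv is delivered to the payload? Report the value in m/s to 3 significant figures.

Δv ≈ 7250 m/s

Ignition mass of stage 1 = 36,400+2,710 + 7,070+459 + 2,470 = 49,109 kg.
Stage 1: m₀ = 49,109 kg, m_f = 49,109 − 36,400 = 12,709 kg; Δv = 282×9.80665×ln(3.864) = 2765.5×1.3517 ≈ 3738 m/s.
Stage 2: m₀ = 9,999 kg, m_f = 9,999 − 7,070 = 2,929 kg; Δv = 292×9.80665×ln(3.414) = 2863.5×1.2278 ≈ 3516 m/s.
Total Δv = 3738 + 3516 = 7254 m/s.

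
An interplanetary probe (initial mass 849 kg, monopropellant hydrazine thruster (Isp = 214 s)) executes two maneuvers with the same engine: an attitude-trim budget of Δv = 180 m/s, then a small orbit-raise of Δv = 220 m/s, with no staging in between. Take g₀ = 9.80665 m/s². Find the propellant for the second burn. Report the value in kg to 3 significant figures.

v_e = Isp · g₀ = 214 × 9.80665 = 2098.6 m/s.
After the first burn: m = 849 × exp(−180/2098.6) = 849 × 0.91780 = 779.212 kg.
After the second burn: m = 779.212 × exp(−220/2098.6) = 779.212 × 0.90048 = 701.665 kg.
Second-burn propellant = 779.212 − 701.665 = 77.547 kg.

propellant for the second burn ≈ 77.5 kg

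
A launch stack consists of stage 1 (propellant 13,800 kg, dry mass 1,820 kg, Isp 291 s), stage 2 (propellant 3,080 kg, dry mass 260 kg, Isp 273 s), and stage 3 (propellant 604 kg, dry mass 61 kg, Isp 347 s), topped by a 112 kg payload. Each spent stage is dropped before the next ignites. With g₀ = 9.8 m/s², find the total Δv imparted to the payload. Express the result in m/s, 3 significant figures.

Δv ≈ 12200 m/s

Ignition mass of stage 1 = 13,800+1,820 + 3,080+260 + 604+61 + 112 = 19,737 kg.
Stage 1: m₀ = 19,737 kg, m_f = 19,737 − 13,800 = 5,937 kg; Δv = 291×9.8×ln(3.324) = 2851.8×1.2013 ≈ 3426 m/s.
Stage 2: m₀ = 4,117 kg, m_f = 4,117 − 3,080 = 1,037 kg; Δv = 273×9.8×ln(3.97) = 2675.4×1.3788 ≈ 3689 m/s.
Stage 3: m₀ = 777 kg, m_f = 777 − 604 = 173 kg; Δv = 347×9.8×ln(4.491) = 3400.6×1.5021 ≈ 5108 m/s.
Total Δv = 3426 + 3689 + 5108 = 12223 m/s.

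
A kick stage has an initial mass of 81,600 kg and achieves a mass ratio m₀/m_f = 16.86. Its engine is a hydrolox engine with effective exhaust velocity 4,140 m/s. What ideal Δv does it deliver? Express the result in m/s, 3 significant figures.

Δv ≈ 11700 m/s

Δv = v_e · ln(16.86) = 4140.0 × 2.8249 ≈ 11695.3 m/s.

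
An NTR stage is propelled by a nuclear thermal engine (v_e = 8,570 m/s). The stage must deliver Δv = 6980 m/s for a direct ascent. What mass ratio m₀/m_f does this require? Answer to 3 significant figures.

By the Tsiolkovsky rocket equation, m₀/m_f = exp(Δv / v_e) = exp(6980 / 8570.0) = exp(0.8145) = 2.2580.

mass ratio ≈ 2.26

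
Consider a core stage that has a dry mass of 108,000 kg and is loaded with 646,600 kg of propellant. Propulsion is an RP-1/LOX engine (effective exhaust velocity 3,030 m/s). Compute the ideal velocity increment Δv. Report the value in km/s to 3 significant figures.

m₀ = m_dry + m_prop = 108,000 + 646,600 = 754,600 kg.
Δv = v_e · ln(m₀/m_f) = 3030.0 × ln(6.987) = 3030.0 × 1.9441 ≈ 5890.5 m/s.

Δv ≈ 5.89 km/s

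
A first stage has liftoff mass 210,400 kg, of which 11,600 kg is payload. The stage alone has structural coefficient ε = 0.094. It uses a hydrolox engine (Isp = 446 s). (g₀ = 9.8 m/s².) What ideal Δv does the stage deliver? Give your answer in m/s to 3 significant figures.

Stage wet mass = m₀ − payload = 210,400 − 11,600 = 198,800 kg.
Stage dry mass = ε × stage wet mass = 0.094 × 198,800 = 18,687.2 kg.
Burnout mass m_f = stage dry + payload = 18,687.2 + 11,600 = 30,287.2 kg.
v_e = Isp · g₀ = 446 × 9.8 = 4370.8 m/s.
Rocket equation: Δv = v_e · ln(210,400/30,287.2) = 4370.8 × ln(6.947) = 4370.8 × 1.9383 ≈ 8472 m/s.

Δv ≈ 8470 m/s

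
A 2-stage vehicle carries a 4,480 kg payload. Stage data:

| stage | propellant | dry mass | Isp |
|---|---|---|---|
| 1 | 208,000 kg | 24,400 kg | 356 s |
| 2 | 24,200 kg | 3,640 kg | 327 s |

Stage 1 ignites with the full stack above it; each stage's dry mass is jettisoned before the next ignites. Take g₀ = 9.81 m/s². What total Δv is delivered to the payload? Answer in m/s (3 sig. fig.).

Δv ≈ 9810 m/s

Ignition mass of stage 1 = 208,000+24,400 + 24,200+3,640 + 4,480 = 264,720 kg.
Stage 1: m₀ = 264,720 kg, m_f = 264,720 − 208,000 = 56,720 kg; Δv = 356×9.81×ln(4.667) = 3492.4×1.5405 ≈ 5380 m/s.
Stage 2: m₀ = 32,320 kg, m_f = 32,320 − 24,200 = 8,120 kg; Δv = 327×9.81×ln(3.98) = 3207.9×1.3814 ≈ 4431 m/s.
Total Δv = 5380 + 4431 = 9811 m/s.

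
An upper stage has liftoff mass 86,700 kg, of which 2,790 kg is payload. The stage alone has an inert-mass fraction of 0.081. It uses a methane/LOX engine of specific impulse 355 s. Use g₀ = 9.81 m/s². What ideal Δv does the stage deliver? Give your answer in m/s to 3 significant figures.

Δv ≈ 7670 m/s

Stage wet mass = m₀ − payload = 86,700 − 2,790 = 83,910 kg.
Stage dry mass = ε × stage wet mass = 0.081 × 83,910 = 6,796.71 kg.
Burnout mass m_f = stage dry + payload = 6,796.71 + 2,790 = 9,586.71 kg.
v_e = Isp · g₀ = 355 × 9.81 = 3482.6 m/s.
Δv = v_e · ln(86,700/9,586.71) = 3482.6 × ln(9.044) = 3482.6 × 2.2021 ≈ 7669 m/s.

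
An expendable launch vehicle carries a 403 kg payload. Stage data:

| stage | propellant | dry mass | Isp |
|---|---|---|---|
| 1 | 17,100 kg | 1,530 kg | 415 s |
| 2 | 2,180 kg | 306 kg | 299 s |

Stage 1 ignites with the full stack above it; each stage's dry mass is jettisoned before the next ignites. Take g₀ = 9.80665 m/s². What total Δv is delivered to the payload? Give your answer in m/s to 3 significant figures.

Δv ≈ 10600 m/s

Ignition mass of stage 1 = 17,100+1,530 + 2,180+306 + 403 = 21,519 kg.
Stage 1: m₀ = 21,519 kg, m_f = 21,519 − 17,100 = 4,419 kg; Δv = 415×9.80665×ln(4.87) = 4069.8×1.5830 ≈ 6443 m/s.
Stage 2: m₀ = 2,889 kg, m_f = 2,889 − 2,180 = 709 kg; Δv = 299×9.80665×ln(4.075) = 2932.2×1.4048 ≈ 4119 m/s.
Total Δv = 6443 + 4119 = 10562 m/s.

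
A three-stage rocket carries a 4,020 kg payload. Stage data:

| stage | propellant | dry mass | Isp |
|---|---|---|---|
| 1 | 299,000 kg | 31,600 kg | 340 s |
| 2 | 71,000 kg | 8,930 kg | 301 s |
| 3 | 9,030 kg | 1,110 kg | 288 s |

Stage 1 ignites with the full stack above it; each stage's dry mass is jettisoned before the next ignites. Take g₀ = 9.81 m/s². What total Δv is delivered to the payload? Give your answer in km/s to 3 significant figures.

Δv ≈ 11.1 km/s

Ignition mass of stage 1 = 299,000+31,600 + 71,000+8,930 + 9,030+1,110 + 4,020 = 424,690 kg.
Stage 1: m₀ = 424,690 kg, m_f = 424,690 − 299,000 = 125,690 kg; Δv = 340×9.81×ln(3.379) = 3335.4×1.2175 ≈ 4061 m/s.
Stage 2: m₀ = 94,090 kg, m_f = 94,090 − 71,000 = 23,090 kg; Δv = 301×9.81×ln(4.075) = 2952.8×1.4049 ≈ 4148 m/s.
Stage 3: m₀ = 14,160 kg, m_f = 14,160 − 9,030 = 5,130 kg; Δv = 288×9.81×ln(2.76) = 2825.3×1.0153 ≈ 2869 m/s.
Total Δv = 4061 + 4148 + 2869 = 11078 m/s.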